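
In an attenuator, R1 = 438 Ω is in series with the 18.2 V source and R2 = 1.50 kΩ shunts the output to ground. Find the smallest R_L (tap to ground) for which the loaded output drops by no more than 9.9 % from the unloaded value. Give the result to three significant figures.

Output resistance R_th = R1‖R2 = (438 × 1500)/1938 = 339.0 Ω.
The fractional drop is R_th/(R_th + R_L); requiring this ≤ 0.0990 gives R_L ≥ R_th(1/0.0990 − 1) = 339.0 × 9.101 = 3.09 kΩ.

R_L(min) ≈ 3.09 kΩ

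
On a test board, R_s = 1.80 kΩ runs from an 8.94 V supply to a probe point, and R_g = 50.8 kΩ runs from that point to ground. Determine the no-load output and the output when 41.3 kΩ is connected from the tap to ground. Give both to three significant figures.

Open-circuit: V = 8.94 × 50.8/(1.80 + 50.8) = 8.63 V.
With the load, R_g becomes R_g‖R_L = 22.78 kΩ, so V = 8.94 × 22.78/24.58 = 8.29 V.

Unloaded: 8.63 V; loaded: 8.29 V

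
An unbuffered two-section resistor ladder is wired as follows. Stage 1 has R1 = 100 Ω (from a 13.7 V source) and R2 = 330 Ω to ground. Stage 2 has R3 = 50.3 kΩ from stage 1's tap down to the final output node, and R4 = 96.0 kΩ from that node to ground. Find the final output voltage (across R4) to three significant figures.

V_out ≈ 6.90 V

Stage 2 presents R3+R4 = 146300 Ω as a load on stage 1's tap.
Stage 1's lower leg becomes R2‖(R3+R4) = 329.3 Ω, so V_mid = 13.7 × 329.3/429.3 = 10.51 V.
Stage 2 is itself unloaded: V_out = V_mid × R4/(R3+R4) = 10.51 × 96000/146300 = 6.90 V.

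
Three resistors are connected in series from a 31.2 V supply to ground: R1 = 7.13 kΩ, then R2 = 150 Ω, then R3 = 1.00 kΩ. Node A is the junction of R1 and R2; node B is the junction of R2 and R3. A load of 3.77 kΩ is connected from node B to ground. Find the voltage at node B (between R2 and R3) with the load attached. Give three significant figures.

V ≈ 3.06 V

At node B, R3 is in parallel with the load: R3‖R_L = 790.4 Ω.
Below node A the resistance is R2 + (R3‖R_L) = 940.4 Ω, so V_A = 31.2 × 940.4/8070 = 3.635 V.
Then V_B = V_A × (R3‖R_L)/(R2 + R3‖R_L) = 3.635 × 790.4/940.4 = 3.06 V.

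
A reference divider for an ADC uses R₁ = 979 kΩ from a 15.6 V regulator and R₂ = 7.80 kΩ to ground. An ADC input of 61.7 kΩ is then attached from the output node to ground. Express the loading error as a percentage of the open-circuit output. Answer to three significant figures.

11.1 %

Unloaded V = 15.6 × 7.80/986.8 = 0.12331 V.
Loaded: R₂‖R_L = 6.925 kΩ, giving V = 15.6 × 6.925/985.9 = 0.10957 V.
Drop = (0.12331 − 0.10957) / 0.12331 = 11.1 %.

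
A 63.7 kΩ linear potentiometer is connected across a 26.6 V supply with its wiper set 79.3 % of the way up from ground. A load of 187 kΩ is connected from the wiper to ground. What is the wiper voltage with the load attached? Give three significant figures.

The wiper splits the pot into (1−α)R = 13.19 kΩ above and αR = 50.51 kΩ below.
Lower section ‖ load = 39.77 kΩ.
V_wiper = 26.6 × 39.77/(13.19 + 39.77) = 20.0 V.

V ≈ 20.0 V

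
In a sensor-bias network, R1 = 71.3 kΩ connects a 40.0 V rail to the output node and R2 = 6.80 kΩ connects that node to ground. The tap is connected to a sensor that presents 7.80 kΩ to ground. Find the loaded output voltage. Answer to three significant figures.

V_out ≈ 1.94 V

The load sits in parallel with R2: R2‖R_L = (6.80 × 7.80) / (6.80 + 7.80) = 3.633 kΩ.
V_out = 40.0 × 3.633 / (71.3 + 3.633) = 40.0 × 3.633/74.93 = 1.94 V.
(Unloaded it would have been 3.48 V.)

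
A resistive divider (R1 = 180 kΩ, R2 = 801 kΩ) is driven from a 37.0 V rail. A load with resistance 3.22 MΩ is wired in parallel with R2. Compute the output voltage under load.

V_out ≈ 28.9 V

The load sits in parallel with R2: R2‖R_L = (801 × 3220) / (801 + 3220) = 641.4 kΩ.
V_out = 37.0 × 641.4 / (180 + 641.4) = 37.0 × 641.4/821.4 = 28.9 V.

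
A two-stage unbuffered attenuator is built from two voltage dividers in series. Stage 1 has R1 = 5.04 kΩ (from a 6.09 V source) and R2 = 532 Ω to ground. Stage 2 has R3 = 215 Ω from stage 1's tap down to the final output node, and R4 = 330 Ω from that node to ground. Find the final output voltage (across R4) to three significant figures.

V_out ≈ 0.187 V

Stage 2 presents R3+R4 = 545.0 Ω as a load on stage 1's tap.
Stage 1's lower leg becomes R2‖(R3+R4) = 269.2 Ω, so V_mid = 6.09 × 269.2/5309 = 0.3088 V.
Stage 2 is itself unloaded: V_out = V_mid × R4/(R3+R4) = 0.3088 × 330/545.0 = 0.187 V.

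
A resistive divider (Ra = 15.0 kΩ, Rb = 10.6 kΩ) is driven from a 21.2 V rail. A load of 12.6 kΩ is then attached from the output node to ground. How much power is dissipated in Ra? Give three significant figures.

P ≈ 15.6 mW

Total resistance from the source is Ra + (Rb‖R_L) = 20.76 kΩ, so I = 21.2/20.76 kΩ = 1.021 mA.
P = I²·Ra = (1.021 mA)² × 15.0 kΩ = 15.6 mW.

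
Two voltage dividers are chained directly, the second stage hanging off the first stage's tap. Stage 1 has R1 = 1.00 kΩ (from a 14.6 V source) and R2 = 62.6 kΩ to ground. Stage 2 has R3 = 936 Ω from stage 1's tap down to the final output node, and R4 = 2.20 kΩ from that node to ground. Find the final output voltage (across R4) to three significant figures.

V_out ≈ 7.67 V

Stage 2 presents R3+R4 = 3136 Ω as a load on stage 1's tap.
Stage 1's lower leg becomes R2‖(R3+R4) = 2986 Ω, so V_mid = 14.6 × 2986/3986 = 10.94 V.
Stage 2 is itself unloaded: V_out = V_mid × R4/(R3+R4) = 10.94 × 2200/3136 = 7.67 V.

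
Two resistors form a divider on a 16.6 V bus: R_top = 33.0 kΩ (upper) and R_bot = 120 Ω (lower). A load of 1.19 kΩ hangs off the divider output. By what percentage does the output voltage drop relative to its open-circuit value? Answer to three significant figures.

9.13 %

Unloaded V = 16.6 × 120/33120 = 0.060145 V.
Loaded: R_bot‖R_L = 109.0 Ω, giving V = 16.6 × 109.0/33110 = 0.054654 V.
Drop = (0.060145 − 0.054654) / 0.060145 = 9.13 %.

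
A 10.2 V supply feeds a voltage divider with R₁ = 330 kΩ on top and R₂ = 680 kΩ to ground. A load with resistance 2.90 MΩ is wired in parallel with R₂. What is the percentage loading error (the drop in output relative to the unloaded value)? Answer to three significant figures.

7.12 %

The divider's output (Thévenin) resistance is R₁‖R₂ = 222.2 kΩ.
Fractional drop under load = R_th/(R_th + R_L) = 222.2 / (222.2 + 2900) = 0.07116.
So the output falls by 7.12 %.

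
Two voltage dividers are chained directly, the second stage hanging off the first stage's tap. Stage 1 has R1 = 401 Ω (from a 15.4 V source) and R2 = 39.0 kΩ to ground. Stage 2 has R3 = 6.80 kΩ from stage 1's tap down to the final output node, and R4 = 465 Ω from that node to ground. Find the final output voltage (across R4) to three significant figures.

Stage 2 presents R3+R4 = 7265 Ω as a load on stage 1's tap.
Stage 1's lower leg becomes R2‖(R3+R4) = 6124 Ω, so V_mid = 15.4 × 6124/6525 = 14.45 V.
Stage 2 is itself unloaded: V_out = V_mid × R4/(R3+R4) = 14.45 × 465/7265 = 0.925 V.

V_out ≈ 0.925 V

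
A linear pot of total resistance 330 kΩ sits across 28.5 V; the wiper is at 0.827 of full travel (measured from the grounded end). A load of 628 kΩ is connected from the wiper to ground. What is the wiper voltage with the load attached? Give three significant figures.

The wiper splits the pot into (1−α)R = 57.09 kΩ above and αR = 272.9 kΩ below.
Lower section ‖ load = 190.2 kΩ.
V_wiper = 28.5 × 190.2/(57.09 + 190.2) = 21.9 V.

V ≈ 21.9 V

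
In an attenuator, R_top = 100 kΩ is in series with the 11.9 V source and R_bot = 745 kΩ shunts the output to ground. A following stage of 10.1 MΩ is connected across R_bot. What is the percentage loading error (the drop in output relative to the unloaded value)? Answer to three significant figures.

0.865 %

The divider's output (Thévenin) resistance is R_top‖R_bot = 88.17 kΩ.
Fractional drop under load = R_th/(R_th + R_L) = 88.17 / (88.17 + 10100) = 0.008654.
So the output falls by 0.865 %.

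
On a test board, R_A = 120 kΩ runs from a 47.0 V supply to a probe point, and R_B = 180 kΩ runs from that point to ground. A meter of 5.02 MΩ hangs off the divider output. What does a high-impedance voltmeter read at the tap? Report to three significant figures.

V_out ≈ 27.8 V

The load sits in parallel with R_B: R_B‖R_L = (180 × 5020) / (180 + 5020) = 173.8 kΩ.
V_out = 47.0 × 173.8 / (120 + 173.8) = 47.0 × 173.8/293.8 = 27.8 V.
(Unloaded it would have been 28.2 V.)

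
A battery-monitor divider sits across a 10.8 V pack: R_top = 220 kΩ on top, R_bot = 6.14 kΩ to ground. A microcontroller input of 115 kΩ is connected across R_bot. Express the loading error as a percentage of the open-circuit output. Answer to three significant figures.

The divider's output (Thévenin) resistance is R_top‖R_bot = 5.973 kΩ.
Fractional drop under load = R_th/(R_th + R_L) = 5.973 / (5.973 + 115) = 0.04938.
So the output falls by 4.94 %.

4.94 %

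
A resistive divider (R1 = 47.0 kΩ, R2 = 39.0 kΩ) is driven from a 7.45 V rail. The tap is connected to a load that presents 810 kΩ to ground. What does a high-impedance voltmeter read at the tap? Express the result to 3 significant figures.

V_out ≈ 3.29 V

The load sits in parallel with R2: R2‖R_L = (39.0 × 810) / (39.0 + 810) = 37.21 kΩ.
V_out = 7.45 × 37.21 / (47.0 + 37.21) = 7.45 × 37.21/84.21 = 3.29 V.
(Unloaded it would have been 3.38 V.)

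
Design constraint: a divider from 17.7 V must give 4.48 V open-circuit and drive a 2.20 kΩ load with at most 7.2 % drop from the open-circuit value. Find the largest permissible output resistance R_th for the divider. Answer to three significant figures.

R_th ≤ 171 Ω

Loading drop = R_th/(R_th + R_L) ≤ 0.0720, so R_th ≤ R_L · ε/(1−ε) = 2.20 kΩ × 0.0720/0.9280 = 171 Ω.
(Any R1, R2 with R2/(R1+R2) = 0.253 and R1‖R2 ≤ 171 Ω will meet the spec.)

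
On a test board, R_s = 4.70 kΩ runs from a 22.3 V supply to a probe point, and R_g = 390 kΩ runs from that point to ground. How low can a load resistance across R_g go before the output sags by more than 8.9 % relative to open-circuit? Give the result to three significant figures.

R_L(min) ≈ 47.5 kΩ

Output resistance R_th = R_s‖R_g = (4.70 × 390)/394.7 = 4.644 kΩ.
The fractional drop is R_th/(R_th + R_L); requiring this ≤ 0.0890 gives R_L ≥ R_th(1/0.0890 − 1) = 4.644 × 10.24 = 47.5 kΩ.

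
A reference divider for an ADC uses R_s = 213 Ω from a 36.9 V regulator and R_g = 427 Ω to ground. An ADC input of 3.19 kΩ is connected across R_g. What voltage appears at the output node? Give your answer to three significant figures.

V_out ≈ 23.6 V

The load sits in parallel with R_g: R_g‖R_L = (427 × 3190) / (427 + 3190) = 376.6 Ω.
V_out = 36.9 × 376.6 / (213 + 376.6) = 36.9 × 376.6/589.6 = 23.6 V.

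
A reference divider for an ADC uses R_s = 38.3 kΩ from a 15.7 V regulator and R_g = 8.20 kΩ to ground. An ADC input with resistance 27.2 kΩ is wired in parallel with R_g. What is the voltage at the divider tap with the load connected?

The load sits in parallel with R_g: R_g‖R_L = (8.20 × 27.2) / (8.20 + 27.2) = 6.301 kΩ.
V_out = 15.7 × 6.301 / (38.3 + 6.301) = 15.7 × 6.301/44.60 = 2.22 V.

V_out ≈ 2.22 V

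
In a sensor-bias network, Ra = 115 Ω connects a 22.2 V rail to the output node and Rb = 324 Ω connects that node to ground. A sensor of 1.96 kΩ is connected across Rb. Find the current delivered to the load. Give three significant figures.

Rb‖R_L = 278.0 Ω; V_out = 22.2 × 278.0/393.0 = 15.70 V.
I_L = V_out / R_L = 15.70 / 1.96 kΩ = 8.01 mA.

I_L ≈ 8.01 mA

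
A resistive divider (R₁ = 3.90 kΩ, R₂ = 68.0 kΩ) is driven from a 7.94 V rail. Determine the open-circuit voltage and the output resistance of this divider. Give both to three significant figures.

V_th is the open-circuit tap voltage: 7.94 × 68.0/(3.90 + 68.0) = 7.51 V.
With the supply zeroed, R₁ and R₂ appear in parallel from the tap: R_th = R₁‖R₂ = (3.90 × 68.0)/71.90 = 3.69 kΩ.

V_th = 7.51 V, R_th = 3.69 kΩ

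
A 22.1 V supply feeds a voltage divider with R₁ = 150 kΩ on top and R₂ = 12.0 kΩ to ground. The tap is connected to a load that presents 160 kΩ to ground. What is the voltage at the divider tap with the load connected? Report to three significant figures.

The load sits in parallel with R₂: R₂‖R_L = (12.0 × 160) / (12.0 + 160) = 11.16 kΩ.
V_out = 22.1 × 11.16 / (150 + 11.16) = 22.1 × 11.16/161.2 = 1.53 V.

V_out ≈ 1.53 V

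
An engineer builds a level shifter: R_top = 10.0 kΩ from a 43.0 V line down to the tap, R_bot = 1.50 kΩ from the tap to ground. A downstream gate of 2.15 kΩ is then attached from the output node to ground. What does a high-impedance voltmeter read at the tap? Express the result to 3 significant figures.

V_out ≈ 3.49 V

The load sits in parallel with R_bot: R_bot‖R_L = (1.50 × 2.15) / (1.50 + 2.15) = 0.8836 kΩ.
V_out = 43.0 × 0.8836 / (10.0 + 0.8836) = 43.0 × 0.8836/10.88 = 3.49 V.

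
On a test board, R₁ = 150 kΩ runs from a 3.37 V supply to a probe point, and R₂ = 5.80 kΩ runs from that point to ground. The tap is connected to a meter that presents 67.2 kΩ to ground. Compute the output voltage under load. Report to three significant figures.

V_out ≈ 0.116 V

The load sits in parallel with R₂: R₂‖R_L = (5.80 × 67.2) / (5.80 + 67.2) = 5.339 kΩ.
V_out = 3.37 × 5.339 / (150 + 5.339) = 3.37 × 5.339/155.3 = 0.116 V.
(Unloaded it would have been 0.125 V.)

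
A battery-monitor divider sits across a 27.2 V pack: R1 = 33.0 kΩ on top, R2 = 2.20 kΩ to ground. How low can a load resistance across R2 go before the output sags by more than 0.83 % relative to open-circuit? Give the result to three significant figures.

Output resistance R_th = R1‖R2 = (33.0 × 2.20)/35.20 = 2.062 kΩ.
The fractional drop is R_th/(R_th + R_L); requiring this ≤ 0.00830 gives R_L ≥ R_th(1/0.00830 − 1) = 2.062 × 119.5 = 246 kΩ.

R_L(min) ≈ 246 kΩ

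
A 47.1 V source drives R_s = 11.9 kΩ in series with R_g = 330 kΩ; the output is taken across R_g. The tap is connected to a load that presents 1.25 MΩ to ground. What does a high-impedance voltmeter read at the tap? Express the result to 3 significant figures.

V_out ≈ 45.0 V

The load sits in parallel with R_g: R_g‖R_L = (330 × 1250) / (330 + 1250) = 261.1 kΩ.
V_out = 47.1 × 261.1 / (11.9 + 261.1) = 47.1 × 261.1/273.0 = 45.0 V.
(Unloaded it would have been 45.5 V.)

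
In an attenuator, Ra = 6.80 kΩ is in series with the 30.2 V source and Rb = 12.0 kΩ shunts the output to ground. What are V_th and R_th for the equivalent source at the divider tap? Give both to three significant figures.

V_th = 19.3 V, R_th = 4.34 kΩ

V_th is the open-circuit tap voltage: 30.2 × 12.0/(6.80 + 12.0) = 19.3 V.
With the supply zeroed, Ra and Rb appear in parallel from the tap: R_th = Ra‖Rb = (6.80 × 12.0)/18.80 = 4.34 kΩ.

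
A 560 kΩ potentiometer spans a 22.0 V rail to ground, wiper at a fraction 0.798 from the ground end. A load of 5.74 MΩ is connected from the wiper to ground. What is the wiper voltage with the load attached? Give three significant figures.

The wiper splits the pot into (1−α)R = 113.1 kΩ above and αR = 446.9 kΩ below.
Lower section ‖ load = 414.6 kΩ.
V_wiper = 22.0 × 414.6/(113.1 + 414.6) = 17.3 V.

V ≈ 17.3 V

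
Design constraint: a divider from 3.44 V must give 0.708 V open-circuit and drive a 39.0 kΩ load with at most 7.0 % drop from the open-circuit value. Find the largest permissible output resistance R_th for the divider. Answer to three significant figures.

Loading drop = R_th/(R_th + R_L) ≤ 0.0700, so R_th ≤ R_L · ε/(1−ε) = 39.0 kΩ × 0.0700/0.9300 = 2.94 kΩ.

R_th ≤ 2.94 kΩ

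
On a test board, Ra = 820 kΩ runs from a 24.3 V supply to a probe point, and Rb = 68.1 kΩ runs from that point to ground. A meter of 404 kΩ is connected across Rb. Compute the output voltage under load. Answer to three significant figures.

V_out ≈ 1.61 V

The load sits in parallel with Rb: Rb‖R_L = (68.1 × 404) / (68.1 + 404) = 58.28 kΩ.
V_out = 24.3 × 58.28 / (820 + 58.28) = 24.3 × 58.28/878.3 = 1.61 V.
(Unloaded it would have been 1.86 V.)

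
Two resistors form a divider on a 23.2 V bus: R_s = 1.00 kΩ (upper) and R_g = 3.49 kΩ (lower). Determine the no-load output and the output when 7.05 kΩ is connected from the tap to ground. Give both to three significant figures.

Open-circuit: V = 23.2 × 3.49/(1.00 + 3.49) = 18.0 V.
With the load, R_g becomes R_g‖R_L = 2.334 kΩ, so V = 23.2 × 2.334/3.334 = 16.2 V.

Unloaded: 18.0 V; loaded: 16.2 V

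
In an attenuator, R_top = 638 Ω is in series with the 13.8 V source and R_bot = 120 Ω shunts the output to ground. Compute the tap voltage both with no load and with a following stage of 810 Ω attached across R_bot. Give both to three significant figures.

Open-circuit: V = 13.8 × 120/(638 + 120) = 2.18 V.
With the load, R_bot becomes R_bot‖R_L = 104.5 Ω, so V = 13.8 × 104.5/742.5 = 1.94 V.

Unloaded: 2.18 V; loaded: 1.94 V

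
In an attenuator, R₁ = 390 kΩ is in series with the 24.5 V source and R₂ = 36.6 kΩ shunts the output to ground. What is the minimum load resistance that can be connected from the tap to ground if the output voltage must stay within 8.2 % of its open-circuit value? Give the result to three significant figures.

R_L(min) ≈ 375 kΩ

Output resistance R_th = R₁‖R₂ = (390 × 36.6)/426.6 = 33.46 kΩ.
The fractional drop is R_th/(R_th + R_L); requiring this ≤ 0.0820 gives R_L ≥ R_th(1/0.0820 − 1) = 33.46 × 11.20 = 375 kΩ.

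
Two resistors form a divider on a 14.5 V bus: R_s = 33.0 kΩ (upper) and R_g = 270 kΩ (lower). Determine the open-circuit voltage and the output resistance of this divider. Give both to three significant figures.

V_th is the open-circuit tap voltage: 14.5 × 270/(33.0 + 270) = 12.9 V.
With the supply zeroed, R_s and R_g appear in parallel from the tap: R_th = R_s‖R_g = (33.0 × 270)/303.0 = 29.4 kΩ.

V_th = 12.9 V, R_th = 29.4 kΩ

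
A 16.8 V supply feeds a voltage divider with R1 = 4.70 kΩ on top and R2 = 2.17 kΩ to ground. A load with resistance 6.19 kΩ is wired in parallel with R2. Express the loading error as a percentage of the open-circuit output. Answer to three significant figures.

19.3 %

Unloaded V = 16.8 × 2.17/6.870 = 5.307 V.
Loaded: R2‖R_L = 1.607 kΩ, giving V = 16.8 × 1.607/6.307 = 4.280 V.
Drop = (5.307 − 4.280) / 5.307 = 19.3 %.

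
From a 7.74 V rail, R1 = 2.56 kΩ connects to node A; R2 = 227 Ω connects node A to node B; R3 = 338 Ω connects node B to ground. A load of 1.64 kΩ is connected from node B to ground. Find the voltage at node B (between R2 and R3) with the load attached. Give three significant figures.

V ≈ 0.707 V

At node B, R3 is in parallel with the load: R3‖R_L = 280.2 Ω.
Below node A the resistance is R2 + (R3‖R_L) = 507.2 Ω, so V_A = 7.74 × 507.2/3067 = 1.280 V.
Then V_B = V_A × (R3‖R_L)/(R2 + R3‖R_L) = 1.280 × 280.2/507.2 = 0.707 V.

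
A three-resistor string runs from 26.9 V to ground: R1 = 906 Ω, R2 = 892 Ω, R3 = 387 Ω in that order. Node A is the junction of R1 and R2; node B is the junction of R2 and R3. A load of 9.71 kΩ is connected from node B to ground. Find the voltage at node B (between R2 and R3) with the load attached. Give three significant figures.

V ≈ 4.61 V

At node B, R3 is in parallel with the load: R3‖R_L = 372.2 Ω.
Below node A the resistance is R2 + (R3‖R_L) = 1264 Ω, so V_A = 26.9 × 1264/2170 = 15.67 V.
Then V_B = V_A × (R3‖R_L)/(R2 + R3‖R_L) = 15.67 × 372.2/1264 = 4.61 V.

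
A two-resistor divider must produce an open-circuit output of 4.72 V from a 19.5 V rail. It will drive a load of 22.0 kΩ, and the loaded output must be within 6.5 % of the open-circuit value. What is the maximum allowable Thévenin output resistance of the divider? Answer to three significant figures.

Loading drop = R_th/(R_th + R_L) ≤ 0.0650, so R_th ≤ R_L · ε/(1−ε) = 22.0 kΩ × 0.0650/0.9350 = 1.53 kΩ.

R_th ≤ 1.53 kΩ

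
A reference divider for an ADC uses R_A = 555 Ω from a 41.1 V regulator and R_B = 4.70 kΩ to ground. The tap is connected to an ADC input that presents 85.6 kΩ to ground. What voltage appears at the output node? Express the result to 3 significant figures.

V_out ≈ 36.5 V

The load sits in parallel with R_B: R_B‖R_L = (4700 × 85600) / (4700 + 85600) = 4455 Ω.
V_out = 41.1 × 4455 / (555 + 4455) = 41.1 × 4455/5010 = 36.5 V.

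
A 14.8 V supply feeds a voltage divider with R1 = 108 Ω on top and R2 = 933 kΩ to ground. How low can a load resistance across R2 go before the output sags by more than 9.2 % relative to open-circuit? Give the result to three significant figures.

Output resistance R_th = R1‖R2 = (108 × 933000)/933100 = 108.0 Ω.
The fractional drop is R_th/(R_th + R_L); requiring this ≤ 0.0920 gives R_L ≥ R_th(1/0.0920 − 1) = 108.0 × 9.870 = 1.07 kΩ.

R_L(min) ≈ 1.07 kΩ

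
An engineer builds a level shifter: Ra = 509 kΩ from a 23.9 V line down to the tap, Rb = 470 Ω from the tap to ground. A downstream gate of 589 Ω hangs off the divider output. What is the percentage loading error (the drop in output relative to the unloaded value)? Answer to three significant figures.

44.4 %

Unloaded V = 23.9 × 470/509500 = 0.02205 V.
Loaded: Rb‖R_L = 261.4 Ω, giving V = 23.9 × 261.4/509300 = 0.01227 V.
Drop = (0.02205 − 0.01227) / 0.02205 = 44.4 %.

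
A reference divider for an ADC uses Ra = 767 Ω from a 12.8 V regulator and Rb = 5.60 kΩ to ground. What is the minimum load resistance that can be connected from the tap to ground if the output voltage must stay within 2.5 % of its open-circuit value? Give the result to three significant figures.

Output resistance R_th = Ra‖Rb = (767 × 5600)/6367 = 674.6 Ω.
The fractional drop is R_th/(R_th + R_L); requiring this ≤ 0.0250 gives R_L ≥ R_th(1/0.0250 − 1) = 674.6 × 39.00 = 26.3 kΩ.

R_L(min) ≈ 26.3 kΩ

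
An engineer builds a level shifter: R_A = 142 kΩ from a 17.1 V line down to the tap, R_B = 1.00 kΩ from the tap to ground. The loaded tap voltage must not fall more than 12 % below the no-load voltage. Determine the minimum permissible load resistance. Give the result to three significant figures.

R_L(min) ≈ 7.28 kΩ

Output resistance R_th = R_A‖R_B = (142000 × 1000)/143000 = 993.0 Ω.
The fractional drop is R_th/(R_th + R_L); requiring this ≤ 0.120 gives R_L ≥ R_th(1/0.120 − 1) = 993.0 × 7.333 = 7.28 kΩ.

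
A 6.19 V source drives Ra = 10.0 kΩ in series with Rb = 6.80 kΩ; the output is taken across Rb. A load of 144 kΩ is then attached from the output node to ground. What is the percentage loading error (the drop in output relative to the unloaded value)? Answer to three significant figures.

2.73 %

The divider's output (Thévenin) resistance is Ra‖Rb = 4.048 kΩ.
Fractional drop under load = R_th/(R_th + R_L) = 4.048 / (4.048 + 144) = 0.02734.
So the output falls by 2.73 %.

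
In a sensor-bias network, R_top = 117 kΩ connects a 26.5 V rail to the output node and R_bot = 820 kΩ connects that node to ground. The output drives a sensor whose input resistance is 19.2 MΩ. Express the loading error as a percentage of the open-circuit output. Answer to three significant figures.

0.530 %

The divider's output (Thévenin) resistance is R_top‖R_bot = 102.4 kΩ.
Fractional drop under load = R_th/(R_th + R_L) = 102.4 / (102.4 + 19200) = 0.005305.
So the output falls by 0.530 %.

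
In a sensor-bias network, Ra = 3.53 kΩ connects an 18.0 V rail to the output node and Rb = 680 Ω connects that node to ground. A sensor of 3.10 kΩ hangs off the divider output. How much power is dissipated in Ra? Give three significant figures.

P ≈ 68.4 mW

Total resistance from the source is Ra + (Rb‖R_L) = 4088 Ω, so I = 18.0/4088 Ω = 4.403 mA.
P = I²·Ra = (4.403 mA)² × 3.53 kΩ = 68.4 mW.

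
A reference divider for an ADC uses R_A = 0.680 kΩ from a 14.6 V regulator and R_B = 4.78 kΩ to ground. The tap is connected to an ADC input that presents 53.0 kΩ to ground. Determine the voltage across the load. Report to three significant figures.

The load sits in parallel with R_B: R_B‖R_L = (4780 × 53000) / (4780 + 53000) = 4385 Ω.
V_out = 14.6 × 4385 / (680 + 4385) = 14.6 × 4385/5065 = 12.6 V.

V_out ≈ 12.6 V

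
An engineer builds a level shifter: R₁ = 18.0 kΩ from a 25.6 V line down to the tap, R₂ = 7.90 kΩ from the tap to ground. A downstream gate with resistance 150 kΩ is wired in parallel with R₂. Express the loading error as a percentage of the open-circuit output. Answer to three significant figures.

3.53 %

The divider's output (Thévenin) resistance is R₁‖R₂ = 5.490 kΩ.
Fractional drop under load = R_th/(R_th + R_L) = 5.490 / (5.490 + 150) = 0.03531.
So the output falls by 3.53 %.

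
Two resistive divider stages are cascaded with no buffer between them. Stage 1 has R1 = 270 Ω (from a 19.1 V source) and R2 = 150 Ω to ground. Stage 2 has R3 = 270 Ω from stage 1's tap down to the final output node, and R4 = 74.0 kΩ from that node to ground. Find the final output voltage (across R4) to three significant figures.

Stage 2 presents R3+R4 = 74270 Ω as a load on stage 1's tap.
Stage 1's lower leg becomes R2‖(R3+R4) = 149.7 Ω, so V_mid = 19.1 × 149.7/419.7 = 6.813 V.
Stage 2 is itself unloaded: V_out = V_mid × R4/(R3+R4) = 6.813 × 74000/74270 = 6.79 V.

V_out ≈ 6.79 V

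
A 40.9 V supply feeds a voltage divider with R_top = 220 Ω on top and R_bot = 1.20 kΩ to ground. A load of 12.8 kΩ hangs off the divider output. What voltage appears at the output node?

V_out ≈ 34.1 V

The load sits in parallel with R_bot: R_bot‖R_L = (1200 × 12800) / (1200 + 12800) = 1097 Ω.
V_out = 40.9 × 1097 / (220 + 1097) = 40.9 × 1097/1317 = 34.1 V.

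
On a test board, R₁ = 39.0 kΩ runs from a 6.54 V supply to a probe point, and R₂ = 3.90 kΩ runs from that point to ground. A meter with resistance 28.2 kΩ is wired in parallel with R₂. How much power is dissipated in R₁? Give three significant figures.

P ≈ 0.927 mW

Total resistance from the source is R₁ + (R₂‖R_L) = 42.43 kΩ, so I = 6.54/42.43 kΩ = 0.1542 mA.
P = I²·R₁ = (0.1542 mA)² × 39.0 kΩ = 0.927 mW.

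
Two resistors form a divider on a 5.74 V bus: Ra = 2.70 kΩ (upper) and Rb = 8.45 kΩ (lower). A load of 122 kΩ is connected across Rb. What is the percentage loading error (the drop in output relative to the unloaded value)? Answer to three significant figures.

The divider's output (Thévenin) resistance is Ra‖Rb = 2.046 kΩ.
Fractional drop under load = R_th/(R_th + R_L) = 2.046 / (2.046 + 122) = 0.01650.
So the output falls by 1.65 %.

1.65 %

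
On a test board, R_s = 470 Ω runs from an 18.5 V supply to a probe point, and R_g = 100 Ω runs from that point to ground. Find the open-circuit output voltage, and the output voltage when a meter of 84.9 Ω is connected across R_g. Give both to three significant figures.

Unloaded: 3.25 V; loaded: 1.65 V

Open-circuit: V = 18.5 × 100/(470 + 100) = 3.25 V.
With the load, R_g becomes R_g‖R_L = 45.92 Ω, so V = 18.5 × 45.92/515.9 = 1.65 V.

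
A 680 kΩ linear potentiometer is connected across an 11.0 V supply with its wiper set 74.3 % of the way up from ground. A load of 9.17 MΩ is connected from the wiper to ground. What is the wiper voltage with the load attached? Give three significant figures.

V ≈ 8.06 V

The wiper splits the pot into (1−α)R = 174.8 kΩ above and αR = 505.2 kΩ below.
Lower section ‖ load = 478.9 kΩ.
V_wiper = 11.0 × 478.9/(174.8 + 478.9) = 8.06 V.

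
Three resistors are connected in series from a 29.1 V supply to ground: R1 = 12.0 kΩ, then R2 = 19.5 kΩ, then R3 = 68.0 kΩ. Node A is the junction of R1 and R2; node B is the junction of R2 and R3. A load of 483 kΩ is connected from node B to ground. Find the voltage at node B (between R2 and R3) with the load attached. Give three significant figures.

V ≈ 19.0 V

At node B, R3 is in parallel with the load: R3‖R_L = 59.61 kΩ.
Below node A the resistance is R2 + (R3‖R_L) = 79.11 kΩ, so V_A = 29.1 × 79.11/91.11 = 25.27 V.
Then V_B = V_A × (R3‖R_L)/(R2 + R3‖R_L) = 25.27 × 59.61/79.11 = 19.0 V.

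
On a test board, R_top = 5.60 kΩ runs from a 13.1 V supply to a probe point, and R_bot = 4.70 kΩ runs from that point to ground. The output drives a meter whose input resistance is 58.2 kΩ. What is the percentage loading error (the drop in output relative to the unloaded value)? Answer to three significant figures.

4.21 %

The divider's output (Thévenin) resistance is R_top‖R_bot = 2.555 kΩ.
Fractional drop under load = R_th/(R_th + R_L) = 2.555 / (2.555 + 58.2) = 0.04206.
So the output falls by 4.21 %.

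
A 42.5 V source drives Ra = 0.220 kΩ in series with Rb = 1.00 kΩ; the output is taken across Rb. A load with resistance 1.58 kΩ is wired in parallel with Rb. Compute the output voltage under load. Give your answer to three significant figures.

The load sits in parallel with Rb: Rb‖R_L = (1000 × 1580) / (1000 + 1580) = 612.4 Ω.
V_out = 42.5 × 612.4 / (220 + 612.4) = 42.5 × 612.4/832.4 = 31.3 V.

V_out ≈ 31.3 V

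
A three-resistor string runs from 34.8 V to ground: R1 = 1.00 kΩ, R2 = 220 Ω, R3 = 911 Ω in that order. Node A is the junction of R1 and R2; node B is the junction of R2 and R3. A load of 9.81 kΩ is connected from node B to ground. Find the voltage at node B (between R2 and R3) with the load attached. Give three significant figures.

At node B, R3 is in parallel with the load: R3‖R_L = 833.6 Ω.
Below node A the resistance is R2 + (R3‖R_L) = 1054 Ω, so V_A = 34.8 × 1054/2054 = 17.85 V.
Then V_B = V_A × (R3‖R_L)/(R2 + R3‖R_L) = 17.85 × 833.6/1054 = 14.1 V.

V ≈ 14.1 V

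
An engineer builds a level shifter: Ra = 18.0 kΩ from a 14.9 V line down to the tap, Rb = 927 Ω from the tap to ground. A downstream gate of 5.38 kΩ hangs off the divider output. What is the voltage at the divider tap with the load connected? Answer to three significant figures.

The load sits in parallel with Rb: Rb‖R_L = (927 × 5380) / (927 + 5380) = 790.7 Ω.
V_out = 14.9 × 790.7 / (18000 + 790.7) = 14.9 × 790.7/18790 = 0.627 V.
(Unloaded it would have been 0.730 V.)

V_out ≈ 0.627 V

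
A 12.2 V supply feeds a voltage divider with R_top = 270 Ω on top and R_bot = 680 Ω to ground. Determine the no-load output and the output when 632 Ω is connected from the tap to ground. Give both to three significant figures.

Unloaded: 8.73 V; loaded: 6.69 V

Open-circuit: V = 12.2 × 680/(270 + 680) = 8.73 V.
With the load, R_bot becomes R_bot‖R_L = 327.6 Ω, so V = 12.2 × 327.6/597.6 = 6.69 V.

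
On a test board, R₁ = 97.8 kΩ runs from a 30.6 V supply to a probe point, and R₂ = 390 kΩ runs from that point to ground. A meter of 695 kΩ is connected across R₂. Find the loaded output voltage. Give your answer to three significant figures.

The load sits in parallel with R₂: R₂‖R_L = (390 × 695) / (390 + 695) = 249.8 kΩ.
V_out = 30.6 × 249.8 / (97.8 + 249.8) = 30.6 × 249.8/347.6 = 22.0 V.

V_out ≈ 22.0 V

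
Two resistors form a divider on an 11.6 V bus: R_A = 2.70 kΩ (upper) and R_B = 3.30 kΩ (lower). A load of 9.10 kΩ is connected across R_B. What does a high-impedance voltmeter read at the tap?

The load sits in parallel with R_B: R_B‖R_L = (3.30 × 9.10) / (3.30 + 9.10) = 2.422 kΩ.
V_out = 11.6 × 2.422 / (2.70 + 2.422) = 11.6 × 2.422/5.122 = 5.48 V.

V_out ≈ 5.48 V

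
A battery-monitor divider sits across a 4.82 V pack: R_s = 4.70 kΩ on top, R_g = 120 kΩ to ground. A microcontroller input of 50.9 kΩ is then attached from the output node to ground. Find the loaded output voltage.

The load sits in parallel with R_g: R_g‖R_L = (120 × 50.9) / (120 + 50.9) = 35.74 kΩ.
V_out = 4.82 × 35.74 / (4.70 + 35.74) = 4.82 × 35.74/40.44 = 4.26 V.

V_out ≈ 4.26 V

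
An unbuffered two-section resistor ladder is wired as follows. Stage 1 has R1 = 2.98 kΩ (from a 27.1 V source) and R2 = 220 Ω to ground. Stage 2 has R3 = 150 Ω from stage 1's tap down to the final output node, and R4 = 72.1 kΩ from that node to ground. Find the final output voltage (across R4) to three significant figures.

V_out ≈ 1.85 V

Stage 2 presents R3+R4 = 72250 Ω as a load on stage 1's tap.
Stage 1's lower leg becomes R2‖(R3+R4) = 219.3 Ω, so V_mid = 27.1 × 219.3/3199 = 1.858 V.
Stage 2 is itself unloaded: V_out = V_mid × R4/(R3+R4) = 1.858 × 72100/72250 = 1.85 V.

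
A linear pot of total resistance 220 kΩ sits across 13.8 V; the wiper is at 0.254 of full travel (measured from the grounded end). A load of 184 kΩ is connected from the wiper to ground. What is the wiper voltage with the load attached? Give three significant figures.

V ≈ 2.86 V

The wiper splits the pot into (1−α)R = 164.1 kΩ above and αR = 55.88 kΩ below.
Lower section ‖ load = 42.86 kΩ.
V_wiper = 13.8 × 42.86/(164.1 + 42.86) = 2.86 V.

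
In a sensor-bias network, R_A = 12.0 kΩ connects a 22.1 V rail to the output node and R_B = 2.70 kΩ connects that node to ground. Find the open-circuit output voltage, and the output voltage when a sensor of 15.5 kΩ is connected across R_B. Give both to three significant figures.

Unloaded: 4.06 V; loaded: 3.55 V

Open-circuit: V = 22.1 × 2.70/(12.0 + 2.70) = 4.06 V.
With the load, R_B becomes R_B‖R_L = 2.299 kΩ, so V = 22.1 × 2.299/14.30 = 3.55 V.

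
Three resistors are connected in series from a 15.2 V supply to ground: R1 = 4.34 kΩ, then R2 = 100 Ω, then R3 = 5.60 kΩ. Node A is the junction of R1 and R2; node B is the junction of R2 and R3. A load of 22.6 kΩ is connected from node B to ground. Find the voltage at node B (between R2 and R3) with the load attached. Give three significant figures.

V ≈ 7.64 V

At node B, R3 is in parallel with the load: R3‖R_L = 4488 Ω.
Below node A the resistance is R2 + (R3‖R_L) = 4588 Ω, so V_A = 15.2 × 4588/8928 = 7.811 V.
Then V_B = V_A × (R3‖R_L)/(R2 + R3‖R_L) = 7.811 × 4488/4588 = 7.64 V.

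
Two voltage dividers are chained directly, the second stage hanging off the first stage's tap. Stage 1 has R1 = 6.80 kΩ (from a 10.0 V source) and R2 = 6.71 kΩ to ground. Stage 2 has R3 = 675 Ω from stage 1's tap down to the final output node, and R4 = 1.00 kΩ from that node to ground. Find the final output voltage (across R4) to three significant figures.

V_out ≈ 0.983 V

Stage 2 presents R3+R4 = 1675 Ω as a load on stage 1's tap.
Stage 1's lower leg becomes R2‖(R3+R4) = 1340 Ω, so V_mid = 10.0 × 1340/8140 = 1.647 V.
Stage 2 is itself unloaded: V_out = V_mid × R4/(R3+R4) = 1.647 × 1000/1675 = 0.983 V.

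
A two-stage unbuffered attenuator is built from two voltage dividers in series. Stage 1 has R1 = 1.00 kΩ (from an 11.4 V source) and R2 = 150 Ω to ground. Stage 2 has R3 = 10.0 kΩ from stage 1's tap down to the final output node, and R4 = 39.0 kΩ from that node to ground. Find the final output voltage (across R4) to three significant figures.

V_out ≈ 1.18 V

Stage 2 presents R3+R4 = 49000 Ω as a load on stage 1's tap.
Stage 1's lower leg becomes R2‖(R3+R4) = 149.5 Ω, so V_mid = 11.4 × 149.5/1150 = 1.483 V.
Stage 2 is itself unloaded: V_out = V_mid × R4/(R3+R4) = 1.483 × 39000/49000 = 1.18 V.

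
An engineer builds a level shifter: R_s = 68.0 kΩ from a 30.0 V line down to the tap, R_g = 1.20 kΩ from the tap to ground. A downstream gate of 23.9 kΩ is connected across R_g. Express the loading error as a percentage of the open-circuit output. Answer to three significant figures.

The divider's output (Thévenin) resistance is R_s‖R_g = 1.179 kΩ.
Fractional drop under load = R_th/(R_th + R_L) = 1.179 / (1.179 + 23.9) = 0.04702.
So the output falls by 4.70 %.

4.70 %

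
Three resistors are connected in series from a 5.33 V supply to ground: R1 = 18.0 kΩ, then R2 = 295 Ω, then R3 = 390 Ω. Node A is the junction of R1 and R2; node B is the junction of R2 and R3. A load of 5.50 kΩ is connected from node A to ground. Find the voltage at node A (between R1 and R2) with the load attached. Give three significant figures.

Below node A the series string R2+R3 = 685.0 Ω sits in parallel with the 5500 Ω load: 609.1 Ω.
V_A = 5.33 × 609.1/(18000 + 609.1) = 0.174 V.

V ≈ 0.174 V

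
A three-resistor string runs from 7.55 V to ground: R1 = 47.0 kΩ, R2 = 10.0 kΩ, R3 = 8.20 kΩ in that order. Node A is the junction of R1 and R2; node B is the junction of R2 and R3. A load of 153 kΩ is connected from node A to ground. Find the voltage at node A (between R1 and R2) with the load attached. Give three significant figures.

V ≈ 1.94 V

Below node A the series string R2+R3 = 18.20 kΩ sits in parallel with the 153 kΩ load: 16.27 kΩ.
V_A = 7.55 × 16.27/(47.0 + 16.27) = 1.94 V.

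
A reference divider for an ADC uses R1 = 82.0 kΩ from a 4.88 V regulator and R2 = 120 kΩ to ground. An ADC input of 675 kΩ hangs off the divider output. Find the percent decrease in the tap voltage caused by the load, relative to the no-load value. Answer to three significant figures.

The divider's output (Thévenin) resistance is R1‖R2 = 48.71 kΩ.
Fractional drop under load = R_th/(R_th + R_L) = 48.71 / (48.71 + 675) = 0.06731.
So the output falls by 6.73 %.

6.73 %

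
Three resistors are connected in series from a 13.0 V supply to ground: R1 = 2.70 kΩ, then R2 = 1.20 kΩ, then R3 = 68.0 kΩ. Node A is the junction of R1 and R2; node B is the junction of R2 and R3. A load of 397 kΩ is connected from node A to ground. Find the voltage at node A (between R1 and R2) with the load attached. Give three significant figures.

Below node A the series string R2+R3 = 69.20 kΩ sits in parallel with the 397 kΩ load: 58.93 kΩ.
V_A = 13.0 × 58.93/(2.70 + 58.93) = 12.4 V.

V ≈ 12.4 V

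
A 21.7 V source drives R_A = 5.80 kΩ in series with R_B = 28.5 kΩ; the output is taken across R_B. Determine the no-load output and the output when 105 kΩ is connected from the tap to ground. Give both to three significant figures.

Unloaded: 18.0 V; loaded: 17.2 V

Open-circuit: V = 21.7 × 28.5/(5.80 + 28.5) = 18.0 V.
With the load, R_B becomes R_B‖R_L = 22.42 kΩ, so V = 21.7 × 22.42/28.22 = 17.2 V.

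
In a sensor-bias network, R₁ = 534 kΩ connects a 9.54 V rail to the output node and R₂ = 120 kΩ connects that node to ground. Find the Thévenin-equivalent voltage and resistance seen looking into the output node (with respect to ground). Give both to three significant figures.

V_th = 1.75 V, R_th = 98.0 kΩ

V_th is the open-circuit tap voltage: 9.54 × 120/(534 + 120) = 1.75 V.
With the supply zeroed, R₁ and R₂ appear in parallel from the tap: R_th = R₁‖R₂ = (534 × 120)/654.0 = 98.0 kΩ.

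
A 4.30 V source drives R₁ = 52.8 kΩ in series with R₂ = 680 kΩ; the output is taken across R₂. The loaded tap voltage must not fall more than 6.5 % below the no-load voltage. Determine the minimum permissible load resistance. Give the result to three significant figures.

R_L(min) ≈ 705 kΩ

Output resistance R_th = R₁‖R₂ = (52.8 × 680)/732.8 = 49.00 kΩ.
The fractional drop is R_th/(R_th + R_L); requiring this ≤ 0.0650 gives R_L ≥ R_th(1/0.0650 − 1) = 49.00 × 14.38 = 705 kΩ.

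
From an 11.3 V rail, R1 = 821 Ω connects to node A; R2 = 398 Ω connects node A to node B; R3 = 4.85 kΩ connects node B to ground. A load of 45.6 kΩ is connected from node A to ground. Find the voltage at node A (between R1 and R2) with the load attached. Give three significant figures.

Below node A the series string R2+R3 = 5248 Ω sits in parallel with the 45600 Ω load: 4706 Ω.
V_A = 11.3 × 4706/(821 + 4706) = 9.62 V.

V ≈ 9.62 V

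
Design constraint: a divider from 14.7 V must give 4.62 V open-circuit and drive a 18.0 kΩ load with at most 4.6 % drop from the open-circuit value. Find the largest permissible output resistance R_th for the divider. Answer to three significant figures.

Loading drop = R_th/(R_th + R_L) ≤ 0.0460, so R_th ≤ R_L · ε/(1−ε) = 18.0 kΩ × 0.0460/0.9540 = 868 Ω.
(Any R1, R2 with R2/(R1+R2) = 0.314 and R1‖R2 ≤ 868 Ω will meet the spec.)

R_th ≤ 868 Ω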